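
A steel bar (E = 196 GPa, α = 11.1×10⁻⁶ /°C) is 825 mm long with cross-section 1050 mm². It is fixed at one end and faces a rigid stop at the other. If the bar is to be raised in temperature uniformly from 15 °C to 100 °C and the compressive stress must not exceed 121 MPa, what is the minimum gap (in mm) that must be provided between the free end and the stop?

Free expansion if unrestrained: δ_free = αΔT L = 11.1×10⁻⁶ × 85 × 825 = 0.7784 mm.
A stress of 121 MPa corresponds to the wall pushing the bar back by σL/E = 121×825/(196×10³) = 0.5093 mm.
The gap must absorb the remainder: g_min = 0.7784 − 0.5093 = 0.2691 mm.

g ≈ 0.269 mm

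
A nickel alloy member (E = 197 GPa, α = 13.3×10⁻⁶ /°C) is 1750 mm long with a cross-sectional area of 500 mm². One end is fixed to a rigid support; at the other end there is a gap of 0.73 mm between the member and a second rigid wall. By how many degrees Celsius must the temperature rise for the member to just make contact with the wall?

ΔT ≈ 31.4 °C

Contact occurs when the free expansion equals the gap: αΔT L = 0.73 mm.
So ΔT = g/(αL) = 0.73/(13.3×10⁻⁶ × 1750) = 31.36 °C.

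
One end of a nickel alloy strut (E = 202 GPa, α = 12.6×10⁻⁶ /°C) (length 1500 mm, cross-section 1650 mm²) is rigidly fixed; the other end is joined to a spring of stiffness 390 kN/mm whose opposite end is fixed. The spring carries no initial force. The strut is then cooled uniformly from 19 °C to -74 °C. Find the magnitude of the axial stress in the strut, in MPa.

σ ≈ 151 MPa (tensile)

If the spring were absent the strut would shorten by αΔT L = 12.6×10⁻⁶ × 93 × 1500 = 1.758 mm.
Let P be the tensile force in the spring. The strut extends elastically by PL/(AE) and the spring stretches by P/k; together these equal δ_free.
So P = δ_free / [L/(AE) + 1/k] = 1.758 / [ 1500/(1650×202×10³) + 1/(390×10³) ].
P = 1.758 / 7.065×10⁻⁶ = 248800 N.
σ = P/A = 248800/1650 = 150.8 MPa.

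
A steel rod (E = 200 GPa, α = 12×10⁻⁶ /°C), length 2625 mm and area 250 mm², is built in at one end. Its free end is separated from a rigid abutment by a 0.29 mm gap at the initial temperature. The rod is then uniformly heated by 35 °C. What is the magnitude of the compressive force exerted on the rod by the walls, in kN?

P ≈ 15.5 kN

If the wall were absent the rod would grow by αΔT L = 12×10⁻⁶ × 35 × 2625 = 1.103 mm.
After closing the 0.29 mm clearance, 1.103 − 0.29 = 0.8125 mm of expansion remains to be suppressed by the wall.
So σ = E(δ_free − g)/L = 200×10³ × 0.8125/2625 = 61.9 MPa.
P = σA = 61.9 × 250 = 15.48 kN.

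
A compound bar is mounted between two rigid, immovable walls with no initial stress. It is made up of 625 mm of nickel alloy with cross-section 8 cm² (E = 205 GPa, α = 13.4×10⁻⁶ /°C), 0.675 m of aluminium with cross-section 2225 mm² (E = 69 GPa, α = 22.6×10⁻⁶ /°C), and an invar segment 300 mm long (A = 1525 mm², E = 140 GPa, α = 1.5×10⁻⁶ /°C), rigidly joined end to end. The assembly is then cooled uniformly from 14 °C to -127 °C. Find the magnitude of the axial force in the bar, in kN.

P ≈ 353 kN (tensile)

With the walls removed the bar would change length by δ_free = Σ αᵢΔT Lᵢ = 13.4×10⁻⁶×141×625 + 22.6×10⁻⁶×141×675 + 1.5×10⁻⁶×141×300 = 3.395 mm.
The walls prevent any net length change, so an axial force P (same in every segment) develops. Compatibility: P · Σ Lᵢ/(AᵢEᵢ) = δ_free.
The series flexibility is Σ Lᵢ/(AᵢEᵢ) = 625/(800×205×10³) + 675/(2225×69×10³) + 300/(1525×140×10³) = 9.613×10⁻⁶ mm/N.
So P = 3.395 / 9.613×10⁻⁶ = 353.2 kN, tensile.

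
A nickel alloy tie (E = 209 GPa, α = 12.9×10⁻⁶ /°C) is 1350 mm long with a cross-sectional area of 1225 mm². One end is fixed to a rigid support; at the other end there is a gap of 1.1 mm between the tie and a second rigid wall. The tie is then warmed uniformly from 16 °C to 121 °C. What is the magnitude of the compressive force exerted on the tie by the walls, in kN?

If the wall were absent the tie would grow by αΔT L = 12.9×10⁻⁶ × 105 × 1350 = 1.829 mm.
After closing the 1.1 mm clearance, 1.829 − 1.1 = 0.7286 mm of expansion remains to be suppressed by the wall.
So σ = E(δ_free − g)/L = 209×10³ × 0.7286/1350 = 112.8 MPa.
P = σA = 112.8 × 1225 = 138.2 kN.

P ≈ 138 kN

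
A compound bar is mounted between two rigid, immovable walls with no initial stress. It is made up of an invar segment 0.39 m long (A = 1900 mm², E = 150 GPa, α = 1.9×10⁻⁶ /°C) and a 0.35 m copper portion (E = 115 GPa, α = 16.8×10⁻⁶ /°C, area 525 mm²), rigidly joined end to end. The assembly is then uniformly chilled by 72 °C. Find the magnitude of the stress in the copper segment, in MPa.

With the walls removed the bar would change length by δ_free = Σ αᵢΔT Lᵢ = 1.9×10⁻⁶×72×390 + 16.8×10⁻⁶×72×350 = 0.4767 mm.
Since the ends are fixed, an axial force P builds up, equal in every segment, with P · Σ Lᵢ/(AᵢEᵢ) = δ_free.
Σ Lᵢ/(AᵢEᵢ) = 390/(1900×150×10³) + 350/(525×115×10³) = 7.166×10⁻⁶ mm/N.
So P = 0.4767 / 7.166×10⁻⁶ = 66.53 kN, tensile.
σ_{copper} = P / A = 66530 / 525 = 126.7 MPa.

σ ≈ 127 MPa (tensile)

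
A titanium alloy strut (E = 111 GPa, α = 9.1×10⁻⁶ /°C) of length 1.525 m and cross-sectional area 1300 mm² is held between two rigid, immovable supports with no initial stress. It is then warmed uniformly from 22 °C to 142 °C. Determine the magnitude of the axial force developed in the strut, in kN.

Full restraint means ε = 0, so the stress is σ = EαΔT = 111×10³ × 9.1×10⁻⁶ × 120 = 121.2 MPa.
Axial force P = σA = 121.2 × 1300 = 157600 N = 157.6 kN, compressive.

P ≈ 158 kN (compressive)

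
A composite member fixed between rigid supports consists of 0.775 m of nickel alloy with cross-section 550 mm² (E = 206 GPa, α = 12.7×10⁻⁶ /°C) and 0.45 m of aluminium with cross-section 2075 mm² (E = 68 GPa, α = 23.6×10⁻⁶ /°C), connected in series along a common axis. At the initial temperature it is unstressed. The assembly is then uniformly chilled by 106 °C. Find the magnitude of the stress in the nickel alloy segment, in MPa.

With the walls removed the bar would change length by δ_free = Σ αᵢΔT Lᵢ = 12.7×10⁻⁶×106×775 + 23.6×10⁻⁶×106×450 = 2.169 mm.
The rigid supports impose zero overall length change; the single axial force P common to all segments must satisfy P Σ Lᵢ/(AᵢEᵢ) = δ_free.
Σ Lᵢ/(AᵢEᵢ) = 775/(550×206×10³) + 450/(2075×68×10³) = 1.003×10⁻⁵ mm/N.
P = 2.169 / 1.003×10⁻⁵ = 216300 N = 216.3 kN, tensile.
σ_{nickel alloy} = P / A = 216300 / 550 = 393.2 MPa.

σ ≈ 393 MPa (tensile)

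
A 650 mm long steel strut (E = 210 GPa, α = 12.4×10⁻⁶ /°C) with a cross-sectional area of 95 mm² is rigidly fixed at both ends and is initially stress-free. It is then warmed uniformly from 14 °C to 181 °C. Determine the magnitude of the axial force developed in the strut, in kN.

P ≈ 41.3 kN (compressive)

Full restraint means ε = 0, so the stress is σ = EαΔT = 210×10³ × 12.4×10⁻⁶ × 167 = 434.9 MPa.
P = AEαΔT = 95 × 210×10³ × 12.4×10⁻⁶ × 167 = 41.31 kN (compressive).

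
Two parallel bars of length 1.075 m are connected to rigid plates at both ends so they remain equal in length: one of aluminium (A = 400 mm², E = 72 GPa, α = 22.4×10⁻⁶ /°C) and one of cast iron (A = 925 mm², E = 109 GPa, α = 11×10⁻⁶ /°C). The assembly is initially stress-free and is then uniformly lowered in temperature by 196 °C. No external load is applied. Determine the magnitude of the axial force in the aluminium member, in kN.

P ≈ 50.1 kN (tensile in the aluminium)

Both members must finish at the same length. With the larger α, the aluminium tends to over-contract; the plates restrain it, putting the aluminium in tension and the cast iron in compression. With no external load the two internal forces are equal and opposite, magnitude P.
Equating the net (thermal + elastic) strains gives |α₁ − α₂|·ΔT = P·[1/(A₁E₁) + 1/(A₂E₂)].
|α₁ − α₂|·ΔT = 11.4×10⁻⁶ × 196 = 0.002234.
1/(A₁E₁) + 1/(A₂E₂) = 1/(400×72×10³) + 1/(925×109×10³) = 4.464×10⁻⁸ N⁻¹.
P = 0.002234 / 4.464×10⁻⁸ = 50050 N = 50.05 kN.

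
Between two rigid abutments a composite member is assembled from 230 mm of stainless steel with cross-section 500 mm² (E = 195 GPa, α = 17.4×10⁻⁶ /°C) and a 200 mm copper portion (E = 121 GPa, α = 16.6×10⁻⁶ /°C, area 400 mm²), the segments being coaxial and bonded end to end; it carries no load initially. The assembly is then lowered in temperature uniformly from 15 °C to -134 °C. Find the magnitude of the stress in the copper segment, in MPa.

Free thermal contraction of the whole bar: Σ αᵢΔT Lᵢ = 17.4×10⁻⁶×149×230 + 16.6×10⁻⁶×149×200 = 1.091 mm.
Since the ends are fixed, an axial force P builds up, equal in every segment, with P · Σ Lᵢ/(AᵢEᵢ) = δ_free.
The series flexibility is Σ Lᵢ/(AᵢEᵢ) = 230/(500×195×10³) + 200/(400×121×10³) = 6.491×10⁻⁶ mm/N.
So P = 1.091 / 6.491×10⁻⁶ = 168.1 kN, tensile.
σ_{copper} = P / A = 168100 / 400 = 420.2 MPa.

σ ≈ 420 MPa (tensile)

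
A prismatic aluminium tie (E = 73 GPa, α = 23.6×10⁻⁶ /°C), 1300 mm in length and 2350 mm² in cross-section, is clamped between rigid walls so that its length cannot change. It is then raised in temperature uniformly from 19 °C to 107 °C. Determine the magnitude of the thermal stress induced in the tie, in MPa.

σ ≈ 152 MPa (compressive)

With length fixed, the mechanical strain must cancel the thermal strain αΔT = 23.6×10⁻⁶ × 88 = 2076.8×10⁻⁶.
Hence σ = E·αΔT = 73×10³ × 2076.8×10⁻⁶ = 151.6 MPa, compressive.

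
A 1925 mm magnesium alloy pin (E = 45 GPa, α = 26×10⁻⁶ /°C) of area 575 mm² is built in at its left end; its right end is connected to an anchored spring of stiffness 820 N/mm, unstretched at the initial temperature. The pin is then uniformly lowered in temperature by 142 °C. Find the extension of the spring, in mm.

The unrestrained thermal change is αΔT L = 26×10⁻⁶ × 142 × 1925 = 7.107 mm.
With a force P in the spring, the elastic change of the pin is PL/(AE) and that of the spring is P/k; compatibility requires their sum to equal δ_free.
P [ L/(AE) + 1/k ] = δ_free → P [ 1925/(575×45×10³) + 1/(820) ] = 7.107.
P = 7.107 / 0.001294 = 5493 N.
Spring extension = P/k = 5493/(820) = 6.698 mm.

δ ≈ 6.7 mm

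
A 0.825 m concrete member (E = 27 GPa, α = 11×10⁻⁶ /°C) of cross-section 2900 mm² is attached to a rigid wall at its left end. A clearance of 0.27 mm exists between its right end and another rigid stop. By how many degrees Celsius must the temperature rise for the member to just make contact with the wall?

Contact occurs when the free expansion equals the gap: αΔT L = 0.27 mm.
So ΔT = g/(αL) = 0.27/(11×10⁻⁶ × 825) = 29.75 °C.

ΔT ≈ 29.8 °C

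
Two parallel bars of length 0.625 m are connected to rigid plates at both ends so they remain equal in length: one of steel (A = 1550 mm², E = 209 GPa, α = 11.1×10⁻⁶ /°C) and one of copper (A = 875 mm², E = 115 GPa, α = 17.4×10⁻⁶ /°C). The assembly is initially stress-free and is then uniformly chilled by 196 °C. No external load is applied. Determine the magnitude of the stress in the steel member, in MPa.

σ ≈ 61.2 MPa (compressive)

The copper has the larger α, so on cooling it would change length more than the steel if both were free. The rigid plates force a common final length, so the copper is put into tension and the steel into compression, with equal and opposite forces P (no external load).
Equating the net (thermal + elastic) strains gives |α₁ − α₂|·ΔT = P·[1/(A₁E₁) + 1/(A₂E₂)].
|α₁ − α₂|·ΔT = 6.3×10⁻⁶ × 196 = 0.001235.
1/(A₁E₁) + 1/(A₂E₂) = 1/(1550×209×10³) + 1/(875×115×10³) = 1.302×10⁻⁸ N⁻¹.
P = 0.001235 / 1.302×10⁻⁸ = 94800 N = 94.8 kN.
σ_{steel} = P/A₁ = 94800/1550 = 61.16 MPa, compressive.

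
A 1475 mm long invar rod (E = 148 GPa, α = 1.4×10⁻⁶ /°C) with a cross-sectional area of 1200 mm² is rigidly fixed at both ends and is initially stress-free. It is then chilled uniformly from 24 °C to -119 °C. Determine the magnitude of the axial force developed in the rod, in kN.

P ≈ 35.6 kN (tensile)

Full restraint means ε = 0, so the stress is σ = EαΔT = 148×10³ × 1.4×10⁻⁶ × 143 = 29.63 MPa.
P = AEαΔT = 1200 × 148×10³ × 1.4×10⁻⁶ × 143 = 35.56 kN (tensile).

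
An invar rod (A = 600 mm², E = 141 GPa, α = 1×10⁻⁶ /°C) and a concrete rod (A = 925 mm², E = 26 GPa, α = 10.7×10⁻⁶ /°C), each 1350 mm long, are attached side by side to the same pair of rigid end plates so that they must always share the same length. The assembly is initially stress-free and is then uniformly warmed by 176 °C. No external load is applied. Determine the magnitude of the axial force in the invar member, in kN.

P ≈ 32 kN (tensile in the invar)

The concrete has the larger α, so on heating it would change length more than the invar if both were free. The rigid plates force a common final length, so the concrete is put into compression and the invar into tension, with equal and opposite forces P (no external load).
Equating the net (thermal + elastic) strains gives |α₁ − α₂|·ΔT = P·[1/(A₁E₁) + 1/(A₂E₂)].
|α₁ − α₂|·ΔT = 9.7×10⁻⁶ × 176 = 0.001707.
1/(A₁E₁) + 1/(A₂E₂) = 1/(600×141×10³) + 1/(925×26×10³) = 5.34×10⁻⁸ N⁻¹.
So P = 0.001707 / 5.34×10⁻⁸ = 31.97 kN.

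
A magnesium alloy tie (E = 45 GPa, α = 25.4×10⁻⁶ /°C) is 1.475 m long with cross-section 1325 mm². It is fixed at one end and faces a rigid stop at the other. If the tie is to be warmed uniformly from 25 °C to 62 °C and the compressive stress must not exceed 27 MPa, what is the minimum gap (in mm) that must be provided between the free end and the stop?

Free expansion if unrestrained: δ_free = αΔT L = 25.4×10⁻⁶ × 37 × 1475 = 1.386 mm.
At the allowable stress the elastic shortening the wall may impose is σL/E = 27 × 1475 / (45×10³) = 0.885 mm.
So the gap has to take up the difference, g_min = δ_free − σL/E = 1.386 − 0.885 = 0.5012 mm.

g ≈ 0.501 mm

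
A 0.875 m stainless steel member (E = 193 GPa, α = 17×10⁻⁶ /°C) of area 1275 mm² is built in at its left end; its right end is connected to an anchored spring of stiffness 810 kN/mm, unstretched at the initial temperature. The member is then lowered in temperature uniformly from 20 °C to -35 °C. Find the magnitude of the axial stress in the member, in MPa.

If the spring were absent the member would shorten by αΔT L = 17×10⁻⁶ × 55 × 875 = 0.8181 mm.
With a force P in the spring, the elastic change of the member is PL/(AE) and that of the spring is P/k; compatibility requires their sum to equal δ_free.
P [ L/(AE) + 1/k ] = δ_free → P [ 875/(1275×193×10³) + 1/(810×10³) ] = 0.8181.
P = 0.8181 / 4.79×10⁻⁶ = 170800 N.
σ = P/A = 170800/1275 = 133.9 MPa.

σ ≈ 134 MPa (tensile)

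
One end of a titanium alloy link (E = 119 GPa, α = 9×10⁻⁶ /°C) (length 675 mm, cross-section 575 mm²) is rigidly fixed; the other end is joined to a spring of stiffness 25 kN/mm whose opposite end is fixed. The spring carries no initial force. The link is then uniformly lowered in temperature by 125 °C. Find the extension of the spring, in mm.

The unrestrained thermal change is αΔT L = 9×10⁻⁶ × 125 × 675 = 0.7594 mm.
Let P be the tensile force in the spring. The link extends elastically by PL/(AE) and the spring stretches by P/k; together these equal δ_free.
P [ L/(AE) + 1/k ] = δ_free → P [ 675/(575×119×10³) + 1/(25×10³) ] = 0.7594.
P = 0.7594 / 4.986×10⁻⁵ = 15230 N.
Spring extension = P/k = 15230/(25×10³) = 0.6091 mm.

δ ≈ 0.609 mm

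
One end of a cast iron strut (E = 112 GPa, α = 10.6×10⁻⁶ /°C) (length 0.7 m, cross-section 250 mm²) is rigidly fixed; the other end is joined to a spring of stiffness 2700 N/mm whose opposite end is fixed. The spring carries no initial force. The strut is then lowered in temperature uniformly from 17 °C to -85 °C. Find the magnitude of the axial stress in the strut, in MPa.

If the spring were absent the strut would shorten by αΔT L = 10.6×10⁻⁶ × 102 × 700 = 0.7568 mm.
With a force P in the spring, the elastic change of the strut is PL/(AE) and that of the spring is P/k; compatibility requires their sum to equal δ_free.
P [ L/(AE) + 1/k ] = δ_free → P [ 700/(250×112×10³) + 1/(2700) ] = 0.7568.
P = 0.7568 / 0.0003954 = 1914 N.
σ = P/A = 1914/250 = 7.657 MPa.

σ ≈ 7.66 MPa (tensile)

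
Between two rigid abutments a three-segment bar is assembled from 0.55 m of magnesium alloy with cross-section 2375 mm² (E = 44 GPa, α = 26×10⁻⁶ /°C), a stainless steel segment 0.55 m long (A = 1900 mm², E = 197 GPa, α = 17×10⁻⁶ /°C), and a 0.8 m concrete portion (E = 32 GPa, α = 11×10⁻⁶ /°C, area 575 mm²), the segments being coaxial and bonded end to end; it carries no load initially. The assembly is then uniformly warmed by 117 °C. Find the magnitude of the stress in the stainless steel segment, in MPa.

If the supports were absent, the total length change would be Σ αᵢΔT Lᵢ = 26×10⁻⁶×117×550 + 17×10⁻⁶×117×550 + 11×10⁻⁶×117×800 = 3.797 mm.
The walls prevent any net length change, so an axial force P (same in every segment) develops. Compatibility: P · Σ Lᵢ/(AᵢEᵢ) = δ_free.
The series flexibility is Σ Lᵢ/(AᵢEᵢ) = 550/(2375×44×10³) + 550/(1900×197×10³) + 800/(575×32×10³) = 5.021×10⁻⁵ mm/N.
So P = 3.797 / 5.021×10⁻⁵ = 75.61 kN, compressive.
σ_{stainless steel} = P / A = 75610 / 1900 = 39.8 MPa.

σ ≈ 39.8 MPa (compressive)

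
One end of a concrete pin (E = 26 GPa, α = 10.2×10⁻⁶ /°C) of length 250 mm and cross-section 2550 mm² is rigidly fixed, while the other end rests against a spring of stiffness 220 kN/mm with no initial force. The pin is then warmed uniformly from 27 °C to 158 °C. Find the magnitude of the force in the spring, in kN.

If the spring were absent the pin would lengthen by αΔT L = 10.2×10⁻⁶ × 131 × 250 = 0.334 mm.
With a force P in the spring, the elastic change of the pin is PL/(AE) and that of the spring is P/k; compatibility requires their sum to equal δ_free.
So P = δ_free / [L/(AE) + 1/k] = 0.334 / [ 250/(2550×26×10³) + 1/(220×10³) ].
P = 0.334 / 8.316×10⁻⁶ = 40170 N.

P ≈ 40.2 kN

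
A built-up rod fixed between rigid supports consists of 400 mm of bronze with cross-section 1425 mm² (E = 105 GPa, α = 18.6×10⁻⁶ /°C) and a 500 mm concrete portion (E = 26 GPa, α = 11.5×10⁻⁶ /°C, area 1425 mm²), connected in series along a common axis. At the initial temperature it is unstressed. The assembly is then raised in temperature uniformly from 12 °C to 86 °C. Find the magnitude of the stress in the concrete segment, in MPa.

If the supports were absent, the total length change would be Σ αᵢΔT Lᵢ = 18.6×10⁻⁶×74×400 + 11.5×10⁻⁶×74×500 = 0.9761 mm.
Since the ends are fixed, an axial force P builds up, equal in every segment, with P · Σ Lᵢ/(AᵢEᵢ) = δ_free.
Σ Lᵢ/(AᵢEᵢ) = 400/(1425×105×10³) + 500/(1425×26×10³) = 1.617×10⁻⁵ mm/N.
Hence P = δ_free / Σ(L/AE) = 0.9761/1.617×10⁻⁵ = 60.37 kN (compressive).
σ_{concrete} = P / A = 60370 / 1425 = 42.36 MPa.

σ ≈ 42.4 MPa (compressive)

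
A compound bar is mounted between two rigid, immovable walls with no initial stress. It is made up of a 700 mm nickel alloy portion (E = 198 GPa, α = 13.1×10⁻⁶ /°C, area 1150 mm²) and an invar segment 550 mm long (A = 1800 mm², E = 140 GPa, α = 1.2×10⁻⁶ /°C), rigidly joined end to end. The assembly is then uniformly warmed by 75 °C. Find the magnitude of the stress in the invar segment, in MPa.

σ ≈ 77.9 MPa (compressive)

If the supports were absent, the total length change would be Σ αᵢΔT Lᵢ = 13.1×10⁻⁶×75×700 + 1.2×10⁻⁶×75×550 = 0.7372 mm.
The walls prevent any net length change, so an axial force P (same in every segment) develops. Compatibility: P · Σ Lᵢ/(AᵢEᵢ) = δ_free.
The series flexibility is Σ Lᵢ/(AᵢEᵢ) = 700/(1150×198×10³) + 550/(1800×140×10³) = 5.257×10⁻⁶ mm/N.
Hence P = δ_free / Σ(L/AE) = 0.7372/5.257×10⁻⁶ = 140.2 kN (compressive).
σ_{invar} = P / A = 140200 / 1800 = 77.92 MPa.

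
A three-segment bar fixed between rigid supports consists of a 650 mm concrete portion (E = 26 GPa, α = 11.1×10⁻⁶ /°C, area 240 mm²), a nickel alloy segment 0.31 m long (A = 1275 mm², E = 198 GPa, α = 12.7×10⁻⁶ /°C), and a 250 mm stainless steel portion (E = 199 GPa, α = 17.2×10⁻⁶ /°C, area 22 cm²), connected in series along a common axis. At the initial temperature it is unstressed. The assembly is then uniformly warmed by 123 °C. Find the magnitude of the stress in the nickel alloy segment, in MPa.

σ ≈ 14.1 MPa (compressive)

Free thermal expansion of the whole bar: Σ αᵢΔT Lᵢ = 11.1×10⁻⁶×123×650 + 12.7×10⁻⁶×123×310 + 17.2×10⁻⁶×123×250 = 1.901 mm.
The rigid supports impose zero overall length change; the single axial force P common to all segments must satisfy P Σ Lᵢ/(AᵢEᵢ) = δ_free.
Σ Lᵢ/(AᵢEᵢ) = 650/(240×26×10³) + 310/(1275×198×10³) + 250/(2200×199×10³) = 0.000106 mm/N.
Hence P = δ_free / Σ(L/AE) = 1.901/0.000106 = 17.94 kN (compressive).
σ_{nickel alloy} = P / A = 17940 / 1275 = 14.07 MPa.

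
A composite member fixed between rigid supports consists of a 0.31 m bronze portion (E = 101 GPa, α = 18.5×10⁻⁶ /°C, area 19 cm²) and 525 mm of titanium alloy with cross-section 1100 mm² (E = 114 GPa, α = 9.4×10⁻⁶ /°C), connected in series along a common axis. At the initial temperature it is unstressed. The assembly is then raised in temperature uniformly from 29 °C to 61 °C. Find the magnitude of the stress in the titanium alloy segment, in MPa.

Free thermal expansion of the whole bar: Σ αᵢΔT Lᵢ = 18.5×10⁻⁶×32×310 + 9.4×10⁻⁶×32×525 = 0.3414 mm.
The rigid supports impose zero overall length change; the single axial force P common to all segments must satisfy P Σ Lᵢ/(AᵢEᵢ) = δ_free.
The series flexibility is Σ Lᵢ/(AᵢEᵢ) = 310/(1900×101×10³) + 525/(1100×114×10³) = 5.802×10⁻⁶ mm/N.
P = 0.3414 / 5.802×10⁻⁶ = 58850 N = 58.85 kN, compressive.
σ_{titanium alloy} = P / A = 58850 / 1100 = 53.5 MPa.

σ ≈ 53.5 MPa (compressive)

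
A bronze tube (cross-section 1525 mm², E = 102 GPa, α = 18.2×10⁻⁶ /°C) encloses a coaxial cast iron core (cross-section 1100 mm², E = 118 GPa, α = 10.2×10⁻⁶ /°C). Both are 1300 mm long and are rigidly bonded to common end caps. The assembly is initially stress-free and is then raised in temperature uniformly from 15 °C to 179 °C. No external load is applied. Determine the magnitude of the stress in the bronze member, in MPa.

σ ≈ 60.9 MPa (compressive)

The bronze has the larger α, so on heating it would change length more than the cast iron if both were free. The rigid plates force a common final length, so the bronze is put into compression and the cast iron into tension, with equal and opposite forces P (no external load).
Setting the final lengths equal and cancelling L: (α₁ − α₂)ΔT = P/(A₁E₁) + P/(A₂E₂).
|α₁ − α₂|·ΔT = 8×10⁻⁶ × 164 = 0.001312.
1/(A₁E₁) + 1/(A₂E₂) = 1/(1525×102×10³) + 1/(1100×118×10³) = 1.413×10⁻⁸ N⁻¹.
P = 0.001312 / 1.413×10⁻⁸ = 92830 N = 92.83 kN.
σ_{bronze} = P/A₁ = 92830/1525 = 60.87 MPa, compressive.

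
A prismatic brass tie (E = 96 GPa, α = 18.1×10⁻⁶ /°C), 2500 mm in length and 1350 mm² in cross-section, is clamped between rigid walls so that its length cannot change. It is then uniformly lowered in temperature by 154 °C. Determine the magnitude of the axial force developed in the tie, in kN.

P ≈ 361 kN (tensile)

The ends cannot move, so σ = EαΔT = 96×10³ × 18.1×10⁻⁶ × 154 = 267.6 MPa.
Axial force P = σA = 267.6 × 1350 = 361200 N = 361.2 kN, tensile.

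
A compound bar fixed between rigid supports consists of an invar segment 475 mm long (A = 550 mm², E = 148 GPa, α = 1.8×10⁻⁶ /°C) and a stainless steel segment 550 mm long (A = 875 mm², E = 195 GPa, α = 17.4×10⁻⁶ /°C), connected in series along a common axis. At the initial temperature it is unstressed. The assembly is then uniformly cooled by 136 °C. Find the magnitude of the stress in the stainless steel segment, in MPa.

With the walls removed the bar would change length by δ_free = Σ αᵢΔT Lᵢ = 1.8×10⁻⁶×136×475 + 17.4×10⁻⁶×136×550 = 1.418 mm.
Since the ends are fixed, an axial force P builds up, equal in every segment, with P · Σ Lᵢ/(AᵢEᵢ) = δ_free.
The series flexibility is Σ Lᵢ/(AᵢEᵢ) = 475/(550×148×10³) + 550/(875×195×10³) = 9.059×10⁻⁶ mm/N.
Hence P = δ_free / Σ(L/AE) = 1.418/9.059×10⁻⁶ = 156.5 kN (tensile).
σ_{stainless steel} = P / A = 156500 / 875 = 178.9 MPa.

σ ≈ 179 MPa (tensile)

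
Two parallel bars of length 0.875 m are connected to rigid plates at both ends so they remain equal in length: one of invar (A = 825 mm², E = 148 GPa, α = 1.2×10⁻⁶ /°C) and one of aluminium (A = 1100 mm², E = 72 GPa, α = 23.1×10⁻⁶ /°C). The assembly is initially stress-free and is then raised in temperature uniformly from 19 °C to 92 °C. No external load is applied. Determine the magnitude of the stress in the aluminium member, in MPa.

Equilibrium of a rigid end plate with no external load gives equal and opposite internal forces ±P in the two members. Since α_{aluminium} > α_{invar}, heating drives the aluminium into compression and the invar into tension.
Equating the net (thermal + elastic) strains gives |α₁ − α₂|·ΔT = P·[1/(A₁E₁) + 1/(A₂E₂)].
|α₁ − α₂|·ΔT = 21.9×10⁻⁶ × 73 = 0.001599.
1/(A₁E₁) + 1/(A₂E₂) = 1/(825×148×10³) + 1/(1100×72×10³) = 2.082×10⁻⁸ N⁻¹.
P = 0.001599 / 2.082×10⁻⁸ = 76800 N = 76.8 kN.
σ_{aluminium} = P/A₂ = 76800/1100 = 69.82 MPa, compressive.

σ ≈ 69.8 MPa (compressive)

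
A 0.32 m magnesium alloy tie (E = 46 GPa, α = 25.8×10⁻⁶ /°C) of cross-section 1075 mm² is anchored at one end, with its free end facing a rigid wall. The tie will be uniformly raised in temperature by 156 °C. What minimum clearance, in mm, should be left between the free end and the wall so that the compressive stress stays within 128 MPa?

g ≈ 0.398 mm

Free expansion if unrestrained: δ_free = αΔT L = 25.8×10⁻⁶ × 156 × 320 = 1.288 mm.
At the allowable stress the elastic shortening the wall may impose is σL/E = 128 × 320 / (46×10³) = 0.8904 mm.
So the gap has to take up the difference, g_min = δ_free − σL/E = 1.288 − 0.8904 = 0.3975 mm.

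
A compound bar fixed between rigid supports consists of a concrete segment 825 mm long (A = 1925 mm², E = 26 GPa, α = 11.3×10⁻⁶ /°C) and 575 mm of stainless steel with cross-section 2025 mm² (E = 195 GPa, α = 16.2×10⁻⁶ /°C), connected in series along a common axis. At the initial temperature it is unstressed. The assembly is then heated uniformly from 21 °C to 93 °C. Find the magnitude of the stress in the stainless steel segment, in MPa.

σ ≈ 36.9 MPa (compressive)

Free thermal expansion of the whole bar: Σ αᵢΔT Lᵢ = 11.3×10⁻⁶×72×825 + 16.2×10⁻⁶×72×575 = 1.342 mm.
The rigid supports impose zero overall length change; the single axial force P common to all segments must satisfy P Σ Lᵢ/(AᵢEᵢ) = δ_free.
The series flexibility is Σ Lᵢ/(AᵢEᵢ) = 825/(1925×26×10³) + 575/(2025×195×10³) = 1.794×10⁻⁵ mm/N.
P = 1.342 / 1.794×10⁻⁵ = 74800 N = 74.8 kN, compressive.
σ_{stainless steel} = P / A = 74800 / 2025 = 36.94 MPa.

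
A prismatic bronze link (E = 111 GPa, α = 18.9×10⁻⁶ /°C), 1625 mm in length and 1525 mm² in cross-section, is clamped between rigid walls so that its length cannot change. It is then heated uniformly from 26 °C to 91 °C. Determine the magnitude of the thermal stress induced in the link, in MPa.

σ ≈ 136 MPa (compressive)

With length fixed, the mechanical strain must cancel the thermal strain αΔT = 18.9×10⁻⁶ × 65 = 1228.5×10⁻⁶.
Hence σ = E·αΔT = 111×10³ × 1228.5×10⁻⁶ = 136.4 MPa, compressive.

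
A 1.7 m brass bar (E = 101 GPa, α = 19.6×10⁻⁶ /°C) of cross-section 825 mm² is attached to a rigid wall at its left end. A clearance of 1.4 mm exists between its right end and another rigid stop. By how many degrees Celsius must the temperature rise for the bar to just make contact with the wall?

ΔT ≈ 42 °C

The gap closes when αΔT L = 1.4 mm, since the bar is still unstressed at that instant.
ΔT = 1.4 / (19.6×10⁻⁶ × 1700) = 42.02 °C.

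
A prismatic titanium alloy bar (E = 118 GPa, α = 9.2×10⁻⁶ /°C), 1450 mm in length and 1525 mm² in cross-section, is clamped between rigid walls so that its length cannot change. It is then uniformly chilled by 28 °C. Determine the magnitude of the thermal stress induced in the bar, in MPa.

σ ≈ 30.4 MPa (tensile)

The supports are rigid, so the total axial strain is zero. The restrained thermal strain is ε = αΔT = 9.2×10⁻⁶ × 28 = 257.6×10⁻⁶.
Hence σ = E·αΔT = 118×10³ × 257.6×10⁻⁶ = 30.4 MPa, tensile.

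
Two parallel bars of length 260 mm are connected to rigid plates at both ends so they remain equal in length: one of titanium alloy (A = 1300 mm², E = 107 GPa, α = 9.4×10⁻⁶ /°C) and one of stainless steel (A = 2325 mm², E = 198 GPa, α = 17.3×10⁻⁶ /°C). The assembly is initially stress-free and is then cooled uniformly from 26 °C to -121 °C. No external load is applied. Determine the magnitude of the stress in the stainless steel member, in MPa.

σ ≈ 53.4 MPa (tensile)

Equilibrium of a rigid end plate with no external load gives equal and opposite internal forces ±P in the two members. Since α_{stainless steel} > α_{titanium alloy}, cooling drives the stainless steel into tension and the titanium alloy into compression.
Setting the final lengths equal and cancelling L: (α₁ − α₂)ΔT = P/(A₁E₁) + P/(A₂E₂).
|α₁ − α₂|·ΔT = 7.9×10⁻⁶ × 147 = 0.001161.
1/(A₁E₁) + 1/(A₂E₂) = 1/(1300×107×10³) + 1/(2325×198×10³) = 9.361×10⁻⁹ N⁻¹.
So P = 0.001161 / 9.361×10⁻⁹ = 124.1 kN.
σ_{stainless steel} = P/A₂ = 124100/2325 = 53.36 MPa, tensile.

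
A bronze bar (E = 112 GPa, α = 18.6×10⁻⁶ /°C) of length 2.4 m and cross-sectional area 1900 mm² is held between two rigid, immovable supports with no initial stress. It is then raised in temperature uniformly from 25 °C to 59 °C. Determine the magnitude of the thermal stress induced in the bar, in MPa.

The supports are rigid, so the total axial strain is zero. The restrained thermal strain is ε = αΔT = 18.6×10⁻⁶ × 34 = 632.4×10⁻⁶.
Hence σ = E·αΔT = 112×10³ × 632.4×10⁻⁶ = 70.83 MPa, compressive.

σ ≈ 70.8 MPa (compressive)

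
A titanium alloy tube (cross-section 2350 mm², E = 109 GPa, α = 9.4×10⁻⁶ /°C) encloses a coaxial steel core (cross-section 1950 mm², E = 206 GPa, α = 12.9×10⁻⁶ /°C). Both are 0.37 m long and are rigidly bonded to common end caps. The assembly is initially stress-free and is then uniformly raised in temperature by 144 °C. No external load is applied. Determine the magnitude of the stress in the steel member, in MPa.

σ ≈ 40.4 MPa (compressive)

Both members must finish at the same length. With the larger α, the steel tends to over-expand; the plates restrain it, putting the steel in compression and the titanium alloy in tension. With no external load the two internal forces are equal and opposite, magnitude P.
Compatibility of the two members (thermal + elastic change equal): (α₁ − α₂)ΔT = P·[1/(A₁E₁) + 1/(A₂E₂)].
|α₁ − α₂|·ΔT = 3.5×10⁻⁶ × 144 = 0.000504.
1/(A₁E₁) + 1/(A₂E₂) = 1/(2350×109×10³) + 1/(1950×206×10³) = 6.393×10⁻⁹ N⁻¹.
So P = 0.000504 / 6.393×10⁻⁹ = 78.83 kN.
σ_{steel} = P/A₂ = 78830/1950 = 40.43 MPa, compressive.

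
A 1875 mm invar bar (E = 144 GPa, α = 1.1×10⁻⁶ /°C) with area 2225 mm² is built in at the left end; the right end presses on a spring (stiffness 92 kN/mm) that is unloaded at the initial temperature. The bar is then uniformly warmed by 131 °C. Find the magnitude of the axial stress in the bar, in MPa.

The unrestrained thermal change is αΔT L = 1.1×10⁻⁶ × 131 × 1875 = 0.2702 mm.
With a force P in the spring, the elastic change of the bar is PL/(AE) and that of the spring is P/k; compatibility requires their sum to equal δ_free.
So P = δ_free / [L/(AE) + 1/k] = 0.2702 / [ 1875/(2225×144×10³) + 1/(92×10³) ].
P = 0.2702 / 1.672×10⁻⁵ = 16160 N.
σ = P/A = 16160/2225 = 7.262 MPa.

σ ≈ 7.26 MPa (compressive)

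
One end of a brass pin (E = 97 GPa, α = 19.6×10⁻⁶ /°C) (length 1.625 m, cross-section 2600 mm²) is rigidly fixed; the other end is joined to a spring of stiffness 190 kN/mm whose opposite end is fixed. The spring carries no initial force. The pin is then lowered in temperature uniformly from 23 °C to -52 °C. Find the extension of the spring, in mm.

The unrestrained thermal change is αΔT L = 19.6×10⁻⁶ × 75 × 1625 = 2.389 mm.
Let P be the tensile force in the spring. The pin extends elastically by PL/(AE) and the spring stretches by P/k; together these equal δ_free.
So P = δ_free / [L/(AE) + 1/k] = 2.389 / [ 1625/(2600×97×10³) + 1/(190×10³) ].
P = 2.389 / 1.171×10⁻⁵ = 204100 N.
Spring extension = P/k = 204100/(190×10³) = 1.074 mm.

δ ≈ 1.07 mm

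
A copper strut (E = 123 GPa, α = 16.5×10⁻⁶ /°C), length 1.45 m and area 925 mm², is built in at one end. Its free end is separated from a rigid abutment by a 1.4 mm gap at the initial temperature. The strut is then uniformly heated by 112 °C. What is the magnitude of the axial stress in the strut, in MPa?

σ ≈ 109 MPa (compressive)

Unrestrained expansion: δ_free = αΔT L = 16.5×10⁻⁶ × 112 × 1450 = 2.68 mm.
The gap closes (δ_free > 1.4 mm) and the wall then resists a further 2.68 − 1.4 = 1.28 mm of expansion.
Compatibility: PL/(AE) = 1.28 mm, so σ = P/A = E × (1.28/1450) = 108.5 MPa.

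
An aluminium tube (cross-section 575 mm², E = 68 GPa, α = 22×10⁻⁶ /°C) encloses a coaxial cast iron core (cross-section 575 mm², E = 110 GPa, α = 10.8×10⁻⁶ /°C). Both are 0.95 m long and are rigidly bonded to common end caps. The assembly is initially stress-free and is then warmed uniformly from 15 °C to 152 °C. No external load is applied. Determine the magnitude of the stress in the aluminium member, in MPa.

σ ≈ 64.5 MPa (compressive)

Equilibrium of a rigid end plate with no external load gives equal and opposite internal forces ±P in the two members. Since α_{aluminium} > α_{cast iron}, heating drives the aluminium into compression and the cast iron into tension.
Equating the net (thermal + elastic) strains gives |α₁ − α₂|·ΔT = P·[1/(A₁E₁) + 1/(A₂E₂)].
|α₁ − α₂|·ΔT = 11.2×10⁻⁶ × 137 = 0.001534.
1/(A₁E₁) + 1/(A₂E₂) = 1/(575×68×10³) + 1/(575×110×10³) = 4.139×10⁻⁸ N⁻¹.
So P = 0.001534 / 4.139×10⁻⁸ = 37.08 kN.
σ_{aluminium} = P/A₁ = 37080/575 = 64.48 MPa, compressive.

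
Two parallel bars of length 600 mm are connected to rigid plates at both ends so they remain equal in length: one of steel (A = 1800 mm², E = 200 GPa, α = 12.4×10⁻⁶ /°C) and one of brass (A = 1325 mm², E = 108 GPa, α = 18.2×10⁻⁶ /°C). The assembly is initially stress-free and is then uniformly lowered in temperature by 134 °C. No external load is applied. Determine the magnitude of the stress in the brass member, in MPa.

Equilibrium of a rigid end plate with no external load gives equal and opposite internal forces ±P in the two members. Since α_{brass} > α_{steel}, cooling drives the brass into tension and the steel into compression.
Setting the final lengths equal and cancelling L: (α₁ − α₂)ΔT = P/(A₁E₁) + P/(A₂E₂).
|α₁ − α₂|·ΔT = 5.8×10⁻⁶ × 134 = 0.0007772.
1/(A₁E₁) + 1/(A₂E₂) = 1/(1800×200×10³) + 1/(1325×108×10³) = 9.766×10⁻⁹ N⁻¹.
So P = 0.0007772 / 9.766×10⁻⁹ = 79.58 kN.
σ_{brass} = P/A₂ = 79580/1325 = 60.06 MPa, tensile.

σ ≈ 60.1 MPa (tensile)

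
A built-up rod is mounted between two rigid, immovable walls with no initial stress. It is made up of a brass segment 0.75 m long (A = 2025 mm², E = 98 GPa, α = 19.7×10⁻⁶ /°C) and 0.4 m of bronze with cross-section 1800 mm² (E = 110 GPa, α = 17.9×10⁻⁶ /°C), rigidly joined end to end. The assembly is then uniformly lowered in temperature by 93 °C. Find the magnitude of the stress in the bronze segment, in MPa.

σ ≈ 195 MPa (tensile)

If the supports were absent, the total length change would be Σ αᵢΔT Lᵢ = 19.7×10⁻⁶×93×750 + 17.9×10⁻⁶×93×400 = 2.04 mm.
Since the ends are fixed, an axial force P builds up, equal in every segment, with P · Σ Lᵢ/(AᵢEᵢ) = δ_free.
Σ Lᵢ/(AᵢEᵢ) = 750/(2025×98×10³) + 400/(1800×110×10³) = 5.799×10⁻⁶ mm/N.
P = 2.04 / 5.799×10⁻⁶ = 351700 N = 351.7 kN, tensile.
σ_{bronze} = P / A = 351700 / 1800 = 195.4 MPa.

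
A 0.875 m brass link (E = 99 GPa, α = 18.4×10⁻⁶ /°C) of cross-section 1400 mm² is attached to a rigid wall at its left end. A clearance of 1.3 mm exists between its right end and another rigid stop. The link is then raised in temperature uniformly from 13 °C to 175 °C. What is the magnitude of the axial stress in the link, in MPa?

Unrestrained expansion: δ_free = αΔT L = 18.4×10⁻⁶ × 162 × 875 = 2.608 mm.
The gap closes (δ_free > 1.3 mm) and the wall then resists a further 2.608 − 1.3 = 1.308 mm of expansion.
That suppressed elongation corresponds to σ = E·Δ/L = 99×10³ × 1.308/875 = 148 MPa.

σ ≈ 148 MPa (compressive)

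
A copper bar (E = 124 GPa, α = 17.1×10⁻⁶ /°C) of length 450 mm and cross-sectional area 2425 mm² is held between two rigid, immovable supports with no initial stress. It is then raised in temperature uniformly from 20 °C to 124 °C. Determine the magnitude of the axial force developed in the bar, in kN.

The ends cannot move, so σ = EαΔT = 124×10³ × 17.1×10⁻⁶ × 104 = 220.5 MPa.
Then P = σA = 220.5 × 2425 mm² = 534.8 kN, compressive.

P ≈ 535 kN (compressive)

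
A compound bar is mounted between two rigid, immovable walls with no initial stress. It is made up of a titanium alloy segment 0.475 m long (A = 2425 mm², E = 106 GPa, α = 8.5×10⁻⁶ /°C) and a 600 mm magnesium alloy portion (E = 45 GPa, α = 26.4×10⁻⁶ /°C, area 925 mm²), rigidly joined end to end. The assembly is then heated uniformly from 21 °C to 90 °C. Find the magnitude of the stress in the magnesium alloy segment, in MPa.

σ ≈ 91.2 MPa (compressive)

Free thermal expansion of the whole bar: Σ αᵢΔT Lᵢ = 8.5×10⁻⁶×69×475 + 26.4×10⁻⁶×69×600 = 1.372 mm.
Since the ends are fixed, an axial force P builds up, equal in every segment, with P · Σ Lᵢ/(AᵢEᵢ) = δ_free.
Σ Lᵢ/(AᵢEᵢ) = 475/(2425×106×10³) + 600/(925×45×10³) = 1.626×10⁻⁵ mm/N.
P = 1.372 / 1.626×10⁻⁵ = 84340 N = 84.34 kN, compressive.
σ_{magnesium alloy} = P / A = 84340 / 925 = 91.18 MPa.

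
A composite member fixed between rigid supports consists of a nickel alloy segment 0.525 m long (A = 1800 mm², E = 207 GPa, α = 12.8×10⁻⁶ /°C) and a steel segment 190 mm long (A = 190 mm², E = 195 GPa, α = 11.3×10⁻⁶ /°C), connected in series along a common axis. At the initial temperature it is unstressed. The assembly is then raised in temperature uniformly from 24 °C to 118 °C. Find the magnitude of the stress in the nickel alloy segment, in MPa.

σ ≈ 70.8 MPa (compressive)

With the walls removed the bar would change length by δ_free = Σ αᵢΔT Lᵢ = 12.8×10⁻⁶×94×525 + 11.3×10⁻⁶×94×190 = 0.8335 mm.
Since the ends are fixed, an axial force P builds up, equal in every segment, with P · Σ Lᵢ/(AᵢEᵢ) = δ_free.
The series flexibility is Σ Lᵢ/(AᵢEᵢ) = 525/(1800×207×10³) + 190/(190×195×10³) = 6.537×10⁻⁶ mm/N.
So P = 0.8335 / 6.537×10⁻⁶ = 127.5 kN, compressive.
σ_{nickel alloy} = P / A = 127500 / 1800 = 70.83 MPa.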